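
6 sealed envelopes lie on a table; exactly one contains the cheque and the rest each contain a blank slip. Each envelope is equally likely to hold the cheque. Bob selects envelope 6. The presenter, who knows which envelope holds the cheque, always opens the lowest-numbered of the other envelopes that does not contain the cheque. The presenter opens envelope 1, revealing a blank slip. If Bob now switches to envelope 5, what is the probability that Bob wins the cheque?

Apply Bayes' rule, conditioning on where the cheque actually is.
If it is in envelope 1 (prior 1/6): the presenter opened envelope 1, so this case is ruled out; weight (1/6)·0 = 0.
If it is in any of envelopes 2, 3, 4, 5, and 6 (prior 1/6 each): envelope 1 is the lowest-numbered option available, probability 1; weight (1/6)·1 = 1/6 each.
The weights sum to 5/6.
So P(the cheque in envelope 5 | the presenter opened envelope 1) = (1/6) / (5/6) = 1/5.

1/5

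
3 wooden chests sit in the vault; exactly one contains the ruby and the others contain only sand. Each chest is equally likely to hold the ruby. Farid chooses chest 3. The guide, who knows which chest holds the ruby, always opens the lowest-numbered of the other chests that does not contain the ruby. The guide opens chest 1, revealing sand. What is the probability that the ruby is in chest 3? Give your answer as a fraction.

1/2

Consider each possible location of the ruby in turn.
If it is in chest 1 (prior 1/3): the guide opened chest 1, so this case is ruled out; weight (1/3)·0 = 0.
If it is in either of chests 2 and 3 (prior 1/3 each): chest 1 is the lowest-numbered option available, probability 1; weight (1/3)·1 = 1/3 each.
The weights sum to 2/3.
So P(the ruby in chest 3 | the guide opened chest 1) = (1/3) / (2/3) = 1/2.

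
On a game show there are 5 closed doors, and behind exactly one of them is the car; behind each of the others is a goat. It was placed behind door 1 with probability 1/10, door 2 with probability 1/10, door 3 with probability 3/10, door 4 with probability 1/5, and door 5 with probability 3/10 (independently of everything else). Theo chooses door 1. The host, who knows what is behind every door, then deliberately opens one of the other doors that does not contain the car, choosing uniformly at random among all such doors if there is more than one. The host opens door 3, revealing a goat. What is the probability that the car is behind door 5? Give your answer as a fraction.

4/9

Apply Bayes' rule, conditioning on where the car actually is.
If it is behind door 1 (prior 1/10): the host has 4 equally likely choices, so probability 1/4; weight (1/10)·(1/4) = 1/40.
If it is behind door 2 (prior 1/10): the host has 3 equally likely choices, so probability 1/3; weight (1/10)·(1/3) = 1/30.
If it is behind door 3 (prior 3/10): the host opened door 3, so this case is ruled out; weight (3/10)·0 = 0.
If it is behind door 4 (prior 1/5): the host has 3 equally likely choices, so probability 1/3; weight (1/5)·(1/3) = 1/15.
If it is behind door 5 (prior 3/10): the host has 3 equally likely choices, so probability 1/3; weight (3/10)·(1/3) = 1/10.
The weights sum to 9/40.
So P(the car behind door 5 | the host opened door 3) = (1/10) / (9/40) = 4/9.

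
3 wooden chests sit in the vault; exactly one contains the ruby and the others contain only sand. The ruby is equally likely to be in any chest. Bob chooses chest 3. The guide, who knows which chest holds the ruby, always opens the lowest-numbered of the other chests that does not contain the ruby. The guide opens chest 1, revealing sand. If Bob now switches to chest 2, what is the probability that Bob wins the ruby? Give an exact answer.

Condition on the true location of the ruby.
If it is in chest 1 (prior 1/3): the guide opened chest 1, so this case is ruled out; weight (1/3)·0 = 0.
If it is in either of chests 2 and 3 (prior 1/3 each): chest 1 is the lowest-numbered option available, probability 1; weight (1/3)·1 = 1/3 each.
The weights sum to 2/3.
So P(the ruby in chest 2 | the guide opened chest 1) = (1/3) / (2/3) = 1/2.

1/2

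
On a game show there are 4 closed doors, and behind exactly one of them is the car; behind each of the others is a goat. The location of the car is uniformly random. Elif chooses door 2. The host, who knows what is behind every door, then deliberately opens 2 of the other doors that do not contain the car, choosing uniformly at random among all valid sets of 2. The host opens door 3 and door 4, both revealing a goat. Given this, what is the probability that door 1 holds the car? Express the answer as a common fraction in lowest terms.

Condition on the true location of the car.
If it is behind door 1 (prior 1/4): the host has no choice, probability 1; weight (1/4)·1 = 1/4.
If it is behind door 2 (prior 1/4): the host has 3 equally likely choices, so probability 1/3; weight (1/4)·(1/3) = 1/12.
If it is behind either of doors 3 and 4 (prior 1/4 each): that door was opened and seen not to hold the prize — ruled out; weight (1/4)·0 = 0 each.
The weights sum to 1/3.
So P(the car behind door 1 | the host opened door 3 and door 4) = (1/4) / (1/3) = 3/4.

3/4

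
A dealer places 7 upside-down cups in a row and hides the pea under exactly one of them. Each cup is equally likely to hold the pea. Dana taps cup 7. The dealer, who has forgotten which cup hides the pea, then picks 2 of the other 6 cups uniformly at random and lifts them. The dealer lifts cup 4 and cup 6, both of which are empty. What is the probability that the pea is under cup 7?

Consider each possible location of the pea in turn.
If it is under any of cups 1, 2, 3, 5, and 7 (prior 1/7 each): the dealer picks exactly this set with probability 1/15 regardless, and none is the prize; weight (1/7)·(1/15) = 1/105 each.
If it is under either of cups 4 and 6 (prior 1/7 each): that cup was opened and seen not to hold the prize — ruled out; weight (1/7)·0 = 0 each.
The weights sum to 1/21.
So P(the pea under cup 7 | the dealer opened cup 4 and cup 6) = (1/105) / (1/21) = 1/5.

1/5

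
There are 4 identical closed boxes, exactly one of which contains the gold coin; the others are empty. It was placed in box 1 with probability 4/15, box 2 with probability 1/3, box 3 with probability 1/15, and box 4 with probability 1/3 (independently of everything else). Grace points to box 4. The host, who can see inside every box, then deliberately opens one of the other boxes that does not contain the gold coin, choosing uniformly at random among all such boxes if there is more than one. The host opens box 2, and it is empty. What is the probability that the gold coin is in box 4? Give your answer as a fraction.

2/5

Consider each possible location of the gold coin in turn.
If it is in box 1 (prior 4/15): the host has 2 equally likely choices, so probability 1/2; weight (4/15)·(1/2) = 2/15.
If it is in box 2 (prior 1/3): the host opened box 2, so this case is ruled out; weight (1/3)·0 = 0.
If it is in box 3 (prior 1/15): the host has 2 equally likely choices, so probability 1/2; weight (1/15)·(1/2) = 1/30.
If it is in box 4 (prior 1/3): the host has 3 equally likely choices, so probability 1/3; weight (1/3)·(1/3) = 1/9.
The weights sum to 5/18.
So P(the gold coin in box 4 | the host opened box 2) = (1/9) / (5/18) = 2/5.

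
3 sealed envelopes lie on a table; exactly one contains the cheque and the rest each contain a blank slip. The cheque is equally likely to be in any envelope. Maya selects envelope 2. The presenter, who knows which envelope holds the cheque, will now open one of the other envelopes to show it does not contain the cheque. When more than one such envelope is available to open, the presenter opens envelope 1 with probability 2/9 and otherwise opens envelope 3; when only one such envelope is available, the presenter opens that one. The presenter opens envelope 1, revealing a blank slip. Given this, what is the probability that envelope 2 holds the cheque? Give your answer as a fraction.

Apply Bayes' rule, conditioning on where the cheque actually is.
If it is in envelope 1 (prior 1/3): the presenter opened envelope 1, so this case is ruled out; weight (1/3)·0 = 0.
If it is in envelope 2 (prior 1/3): envelope 1 is available, opened with probability 2/9; weight (1/3)·(2/9) = 2/27.
If it is in envelope 3 (prior 1/3): only envelope 1 is available, probability 1; weight (1/3)·1 = 1/3.
The weights sum to 11/27.
So P(the cheque in envelope 2 | the presenter opened envelope 1) = (2/27) / (11/27) = 2/11.

2/11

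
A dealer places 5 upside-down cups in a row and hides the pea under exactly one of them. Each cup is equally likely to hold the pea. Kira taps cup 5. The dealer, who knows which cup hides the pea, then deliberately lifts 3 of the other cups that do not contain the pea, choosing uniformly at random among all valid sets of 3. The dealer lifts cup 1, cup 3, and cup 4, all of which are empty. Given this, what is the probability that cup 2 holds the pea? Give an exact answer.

Apply Bayes' rule, conditioning on where the pea actually is.
If it is under any of cups 1, 3, and 4 (prior 1/5 each): that cup was opened and seen not to hold the prize — ruled out; weight (1/5)·0 = 0 each.
If it is under cup 2 (prior 1/5): the dealer has no choice, probability 1; weight (1/5)·1 = 1/5.
If it is under cup 5 (prior 1/5): the dealer has 4 equally likely choices, so probability 1/4; weight (1/5)·(1/4) = 1/20.
The weights sum to 1/4.
So P(the pea under cup 2 | the dealer opened cup 1, cup 3, and cup 4) = (1/5) / (1/4) = 4/5.

4/5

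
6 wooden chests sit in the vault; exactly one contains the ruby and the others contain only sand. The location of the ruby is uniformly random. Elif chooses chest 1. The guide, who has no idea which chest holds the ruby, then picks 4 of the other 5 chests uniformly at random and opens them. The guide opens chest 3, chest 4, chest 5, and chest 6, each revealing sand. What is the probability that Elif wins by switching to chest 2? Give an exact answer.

Condition on the true location of the ruby.
If it is in either of chests 1 and 2 (prior 1/6 each): the guide picks exactly this set with probability 1/5 regardless, and none is the prize; weight (1/6)·(1/5) = 1/30 each.
If it is in any of chests 3, 4, 5, and 6 (prior 1/6 each): that chest was opened and seen not to hold the prize — ruled out; weight (1/6)·0 = 0 each.
The weights sum to 1/15.
So P(the ruby in chest 2 | the guide opened chest 3, chest 4, chest 5, and chest 6) = (1/30) / (1/15) = 1/2.

1/2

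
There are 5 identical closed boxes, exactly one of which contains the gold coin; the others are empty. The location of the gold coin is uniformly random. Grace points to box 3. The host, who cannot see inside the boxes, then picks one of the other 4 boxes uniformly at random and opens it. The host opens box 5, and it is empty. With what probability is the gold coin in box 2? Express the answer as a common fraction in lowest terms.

Apply Bayes' rule, conditioning on where the gold coin actually is.
If it is in any of boxes 1, 2, 3, and 4 (prior 1/5 each): the host picks box 5 with probability 1/4 regardless, and it is not the prize; weight (1/5)·(1/4) = 1/20 each.
If it is in box 5 (prior 1/5): the host opened box 5, so this case is ruled out; weight (1/5)·0 = 0.
The weights sum to 1/5.
So P(the gold coin in box 2 | the host opened box 5) = (1/20) / (1/5) = 1/4.

1/4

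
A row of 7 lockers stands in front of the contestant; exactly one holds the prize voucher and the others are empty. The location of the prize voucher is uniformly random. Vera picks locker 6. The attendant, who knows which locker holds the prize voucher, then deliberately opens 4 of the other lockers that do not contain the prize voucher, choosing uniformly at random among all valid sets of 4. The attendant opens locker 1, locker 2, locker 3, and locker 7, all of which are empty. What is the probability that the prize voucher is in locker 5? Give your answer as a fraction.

3/7

Condition on the true location of the prize voucher.
If it is in any of lockers 1, 2, 3, and 7 (prior 1/7 each): that locker was opened and seen not to hold the prize — ruled out; weight (1/7)·0 = 0 each.
If it is in either of lockers 4 and 5 (prior 1/7 each): the attendant has 5 equally likely choices, so probability 1/5; weight (1/7)·(1/5) = 1/35 each.
If it is in locker 6 (prior 1/7): the attendant has 15 equally likely choices, so probability 1/15; weight (1/7)·(1/15) = 1/105.
The weights sum to 1/15.
So P(the prize voucher in locker 5 | the attendant opened locker 1, locker 2, locker 3, and locker 7) = (1/35) / (1/15) = 3/7.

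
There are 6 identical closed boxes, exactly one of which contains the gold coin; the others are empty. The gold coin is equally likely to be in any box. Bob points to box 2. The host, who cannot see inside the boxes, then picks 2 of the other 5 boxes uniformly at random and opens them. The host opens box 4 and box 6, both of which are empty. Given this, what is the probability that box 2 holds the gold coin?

Consider each possible location of the gold coin in turn.
If it is in any of boxes 1, 2, 3, and 5 (prior 1/6 each): the host picks exactly this set with probability 1/10 regardless, and none is the prize; weight (1/6)·(1/10) = 1/60 each.
If it is in either of boxes 4 and 6 (prior 1/6 each): that box was opened and seen not to hold the prize — ruled out; weight (1/6)·0 = 0 each.
The weights sum to 1/15.
So P(the gold coin in box 2 | the host opened box 4 and box 6) = (1/60) / (1/15) = 1/4.

1/4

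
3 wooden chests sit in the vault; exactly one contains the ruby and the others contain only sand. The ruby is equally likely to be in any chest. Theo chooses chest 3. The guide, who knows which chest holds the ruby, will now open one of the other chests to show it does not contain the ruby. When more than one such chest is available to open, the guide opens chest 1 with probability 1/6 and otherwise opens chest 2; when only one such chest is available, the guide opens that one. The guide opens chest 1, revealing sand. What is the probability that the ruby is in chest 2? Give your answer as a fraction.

6/7

Consider each possible location of the ruby in turn.
If it is in chest 1 (prior 1/3): the guide opened chest 1, so this case is ruled out; weight (1/3)·0 = 0.
If it is in chest 2 (prior 1/3): only chest 1 is available, probability 1; weight (1/3)·1 = 1/3.
If it is in chest 3 (prior 1/3): chest 1 is available, opened with probability 1/6; weight (1/3)·(1/6) = 1/18.
The weights sum to 7/18.
So P(the ruby in chest 2 | the guide opened chest 1) = (1/3) / (7/18) = 6/7.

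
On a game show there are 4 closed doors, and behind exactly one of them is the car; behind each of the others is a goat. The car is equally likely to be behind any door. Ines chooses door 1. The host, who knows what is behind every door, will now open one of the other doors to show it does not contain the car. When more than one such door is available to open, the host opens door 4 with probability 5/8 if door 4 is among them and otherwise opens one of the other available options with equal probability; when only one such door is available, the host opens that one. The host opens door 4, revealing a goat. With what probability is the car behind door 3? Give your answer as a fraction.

Condition on the true location of the car.
If it is behind any of doors 1, 2, and 3 (prior 1/4 each): door 4 is available, opened with probability 5/8; weight (1/4)·(5/8) = 5/32 each.
If it is behind door 4 (prior 1/4): the host opened door 4, so this case is ruled out; weight (1/4)·0 = 0.
The weights sum to 15/32.
So P(the car behind door 3 | the host opened door 4) = (5/32) / (15/32) = 1/3.

1/3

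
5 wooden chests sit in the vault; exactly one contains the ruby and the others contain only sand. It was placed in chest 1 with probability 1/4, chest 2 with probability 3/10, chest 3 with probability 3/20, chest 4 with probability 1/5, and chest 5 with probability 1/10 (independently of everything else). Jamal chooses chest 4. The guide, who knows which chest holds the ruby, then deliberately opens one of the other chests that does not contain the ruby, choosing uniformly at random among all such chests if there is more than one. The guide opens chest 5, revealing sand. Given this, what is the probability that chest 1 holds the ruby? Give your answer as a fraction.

Condition on the true location of the ruby.
If it is in chest 1 (prior 1/4): the guide has 3 equally likely choices, so probability 1/3; weight (1/4)·(1/3) = 1/12.
If it is in chest 2 (prior 3/10): the guide has 3 equally likely choices, so probability 1/3; weight (3/10)·(1/3) = 1/10.
If it is in chest 3 (prior 3/20): the guide has 3 equally likely choices, so probability 1/3; weight (3/20)·(1/3) = 1/20.
If it is in chest 4 (prior 1/5): the guide has 4 equally likely choices, so probability 1/4; weight (1/5)·(1/4) = 1/20.
If it is in chest 5 (prior 1/10): the guide opened chest 5, so this case is ruled out; weight (1/10)·0 = 0.
The weights sum to 17/60.
So P(the ruby in chest 1 | the guide opened chest 5) = (1/12) / (17/60) = 5/17.

5/17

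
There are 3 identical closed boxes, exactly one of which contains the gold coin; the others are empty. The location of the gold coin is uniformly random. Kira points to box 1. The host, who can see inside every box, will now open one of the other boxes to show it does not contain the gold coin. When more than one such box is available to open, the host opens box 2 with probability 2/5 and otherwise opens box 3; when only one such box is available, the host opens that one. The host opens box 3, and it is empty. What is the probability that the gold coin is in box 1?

3/8

Consider each possible location of the gold coin in turn.
If it is in box 1 (prior 1/3): box 2 is available but not opened, probability 3/5; weight (1/3)·(3/5) = 1/5.
If it is in box 2 (prior 1/3): only box 3 is available, probability 1; weight (1/3)·1 = 1/3.
If it is in box 3 (prior 1/3): the host opened box 3, so this case is ruled out; weight (1/3)·0 = 0.
The weights sum to 8/15.
So P(the gold coin in box 1 | the host opened box 3) = (1/5) / (8/15) = 3/8.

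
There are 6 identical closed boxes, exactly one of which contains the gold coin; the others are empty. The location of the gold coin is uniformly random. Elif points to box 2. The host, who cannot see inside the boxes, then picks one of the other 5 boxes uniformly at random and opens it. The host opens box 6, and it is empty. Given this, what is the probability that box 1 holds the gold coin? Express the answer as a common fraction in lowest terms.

1/5

Because the host chose which box to open without knowing where the gold coin is, the choice is independent of the prize location. Learning that box 6 does not hold the gold coin simply rules out that one location and leaves the remaining 5 boxes still equally likely by symmetry.
So P(the gold coin in box 1) = 1/5.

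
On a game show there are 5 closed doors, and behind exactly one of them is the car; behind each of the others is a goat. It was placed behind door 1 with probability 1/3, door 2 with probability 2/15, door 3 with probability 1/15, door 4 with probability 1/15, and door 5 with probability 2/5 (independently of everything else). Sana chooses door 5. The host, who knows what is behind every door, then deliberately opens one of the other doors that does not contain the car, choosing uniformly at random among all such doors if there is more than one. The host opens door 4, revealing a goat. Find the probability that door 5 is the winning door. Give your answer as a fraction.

9/25

Apply Bayes' rule, conditioning on where the car actually is.
If it is behind door 1 (prior 1/3): the host has 3 equally likely choices, so probability 1/3; weight (1/3)·(1/3) = 1/9.
If it is behind door 2 (prior 2/15): the host has 3 equally likely choices, so probability 1/3; weight (2/15)·(1/3) = 2/45.
If it is behind door 3 (prior 1/15): the host has 3 equally likely choices, so probability 1/3; weight (1/15)·(1/3) = 1/45.
If it is behind door 4 (prior 1/15): the host opened door 4, so this case is ruled out; weight (1/15)·0 = 0.
If it is behind door 5 (prior 2/5): the host has 4 equally likely choices, so probability 1/4; weight (2/5)·(1/4) = 1/10.
The weights sum to 5/18.
So P(the car behind door 5 | the host opened door 4) = (1/10) / (5/18) = 9/25.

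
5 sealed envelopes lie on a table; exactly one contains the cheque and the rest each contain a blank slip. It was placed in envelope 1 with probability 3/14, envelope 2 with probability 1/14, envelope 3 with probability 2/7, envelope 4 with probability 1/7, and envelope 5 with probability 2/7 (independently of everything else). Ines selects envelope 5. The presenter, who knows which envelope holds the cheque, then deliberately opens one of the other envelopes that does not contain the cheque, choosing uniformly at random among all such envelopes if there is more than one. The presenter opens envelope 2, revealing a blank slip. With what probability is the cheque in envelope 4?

1/6

Consider each possible location of the cheque in turn.
If it is in envelope 1 (prior 3/14): the presenter has 3 equally likely choices, so probability 1/3; weight (3/14)·(1/3) = 1/14.
If it is in envelope 2 (prior 1/14): the presenter opened envelope 2, so this case is ruled out; weight (1/14)·0 = 0.
If it is in envelope 3 (prior 2/7): the presenter has 3 equally likely choices, so probability 1/3; weight (2/7)·(1/3) = 2/21.
If it is in envelope 4 (prior 1/7): the presenter has 3 equally likely choices, so probability 1/3; weight (1/7)·(1/3) = 1/21.
If it is in envelope 5 (prior 2/7): the presenter has 4 equally likely choices, so probability 1/4; weight (2/7)·(1/4) = 1/14.
The weights sum to 2/7.
So P(the cheque in envelope 4 | the presenter opened envelope 2) = (1/21) / (2/7) = 1/6.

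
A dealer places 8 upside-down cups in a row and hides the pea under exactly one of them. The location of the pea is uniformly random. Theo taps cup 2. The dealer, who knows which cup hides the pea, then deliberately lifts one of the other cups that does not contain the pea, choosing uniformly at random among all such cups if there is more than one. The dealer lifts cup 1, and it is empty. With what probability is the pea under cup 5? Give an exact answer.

Consider each possible location of the pea in turn.
If it is under cup 1 (prior 1/8): the dealer opened cup 1, so this case is ruled out; weight (1/8)·0 = 0.
If it is under cup 2 (prior 1/8): the dealer has 7 equally likely choices, so probability 1/7; weight (1/8)·(1/7) = 1/56.
If it is under any of cups 3, 4, 5, 6, 7, and 8 (prior 1/8 each): the dealer has 6 equally likely choices, so probability 1/6; weight (1/8)·(1/6) = 1/48 each.
The weights sum to 1/7.
So P(the pea under cup 5 | the dealer opened cup 1) = (1/48) / (1/7) = 7/48.

7/48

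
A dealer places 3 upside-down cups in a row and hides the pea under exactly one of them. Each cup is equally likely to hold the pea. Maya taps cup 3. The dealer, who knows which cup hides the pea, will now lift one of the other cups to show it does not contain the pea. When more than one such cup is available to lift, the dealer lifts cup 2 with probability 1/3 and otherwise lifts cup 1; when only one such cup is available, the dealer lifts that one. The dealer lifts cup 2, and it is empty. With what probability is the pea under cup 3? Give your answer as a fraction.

Consider each possible location of the pea in turn.
If it is under cup 1 (prior 1/3): only cup 2 is available, probability 1; weight (1/3)·1 = 1/3.
If it is under cup 2 (prior 1/3): the dealer opened cup 2, so this case is ruled out; weight (1/3)·0 = 0.
If it is under cup 3 (prior 1/3): cup 2 is available, opened with probability 1/3; weight (1/3)·(1/3) = 1/9.
The weights sum to 4/9.
So P(the pea under cup 3 | the dealer opened cup 2) = (1/9) / (4/9) = 1/4.

1/4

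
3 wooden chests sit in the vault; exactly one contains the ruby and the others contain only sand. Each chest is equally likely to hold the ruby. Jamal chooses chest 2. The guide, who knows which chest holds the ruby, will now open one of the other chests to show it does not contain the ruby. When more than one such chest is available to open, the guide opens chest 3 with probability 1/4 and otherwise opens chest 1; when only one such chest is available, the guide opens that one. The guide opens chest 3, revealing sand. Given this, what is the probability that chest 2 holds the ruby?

1/5

Condition on the true location of the ruby.
If it is in chest 1 (prior 1/3): only chest 3 is available, probability 1; weight (1/3)·1 = 1/3.
If it is in chest 2 (prior 1/3): chest 3 is available, opened with probability 1/4; weight (1/3)·(1/4) = 1/12.
If it is in chest 3 (prior 1/3): the guide opened chest 3, so this case is ruled out; weight (1/3)·0 = 0.
The weights sum to 5/12.
So P(the ruby in chest 2 | the guide opened chest 3) = (1/12) / (5/12) = 1/5.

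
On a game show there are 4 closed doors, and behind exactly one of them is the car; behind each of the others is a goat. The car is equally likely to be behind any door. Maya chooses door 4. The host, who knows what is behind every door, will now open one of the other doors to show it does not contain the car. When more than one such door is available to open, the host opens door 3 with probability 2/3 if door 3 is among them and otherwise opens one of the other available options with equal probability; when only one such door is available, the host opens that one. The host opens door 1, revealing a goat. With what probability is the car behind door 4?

1/6

Condition on the true location of the car.
If it is behind door 1 (prior 1/4): the host opened door 1, so this case is ruled out; weight (1/4)·0 = 0.
If it is behind door 2 (prior 1/4): door 3 is available but not opened, probability 1/3; weight (1/4)·(1/3) = 1/12.
If it is behind door 3 (prior 1/4): door 3 holds the prize so is unavailable; the host chooses uniformly among the 2 others, probability 1/2; weight (1/4)·(1/2) = 1/8.
If it is behind door 4 (prior 1/4): door 3 is available but not opened; door 1 gets probability (1 − 2/3)/2 = 1/6; weight (1/4)·(1/6) = 1/24.
The weights sum to 1/4.
So P(the car behind door 4 | the host opened door 1) = (1/24) / (1/4) = 1/6.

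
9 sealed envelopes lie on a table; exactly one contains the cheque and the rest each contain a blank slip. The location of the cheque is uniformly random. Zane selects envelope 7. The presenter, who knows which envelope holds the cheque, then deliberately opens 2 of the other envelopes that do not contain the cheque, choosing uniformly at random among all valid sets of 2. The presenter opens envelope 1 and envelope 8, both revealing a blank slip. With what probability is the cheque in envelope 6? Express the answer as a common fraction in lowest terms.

4/27

Condition on the true location of the cheque.
If it is in either of envelopes 1 and 8 (prior 1/9 each): that envelope was opened and seen not to hold the prize — ruled out; weight (1/9)·0 = 0 each.
If it is in any of envelopes 2, 3, 4, 5, 6, and 9 (prior 1/9 each): the presenter has 21 equally likely choices, so probability 1/21; weight (1/9)·(1/21) = 1/189 each.
If it is in envelope 7 (prior 1/9): the presenter has 28 equally likely choices, so probability 1/28; weight (1/9)·(1/28) = 1/252.
The weights sum to 1/28.
So P(the cheque in envelope 6 | the presenter opened envelope 1 and envelope 8) = (1/189) / (1/28) = 4/27.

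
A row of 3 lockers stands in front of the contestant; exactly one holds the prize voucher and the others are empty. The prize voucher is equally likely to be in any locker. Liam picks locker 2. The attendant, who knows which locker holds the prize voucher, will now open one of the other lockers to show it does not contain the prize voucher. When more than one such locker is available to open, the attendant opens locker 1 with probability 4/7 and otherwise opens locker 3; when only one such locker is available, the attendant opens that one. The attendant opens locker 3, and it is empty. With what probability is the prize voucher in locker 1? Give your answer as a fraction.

7/10

Consider each possible location of the prize voucher in turn.
If it is in locker 1 (prior 1/3): only locker 3 is available, probability 1; weight (1/3)·1 = 1/3.
If it is in locker 2 (prior 1/3): locker 1 is available but not opened, probability 3/7; weight (1/3)·(3/7) = 1/7.
If it is in locker 3 (prior 1/3): the attendant opened locker 3, so this case is ruled out; weight (1/3)·0 = 0.
The weights sum to 10/21.
So P(the prize voucher in locker 1 | the attendant opened locker 3) = (1/3) / (10/21) = 7/10.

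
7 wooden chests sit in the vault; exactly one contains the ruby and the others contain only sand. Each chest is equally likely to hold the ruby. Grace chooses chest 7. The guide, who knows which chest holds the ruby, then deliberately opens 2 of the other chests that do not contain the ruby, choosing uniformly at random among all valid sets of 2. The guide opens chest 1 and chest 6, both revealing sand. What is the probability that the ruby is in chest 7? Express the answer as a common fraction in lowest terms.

Apply Bayes' rule, conditioning on where the ruby actually is.
If it is in either of chests 1 and 6 (prior 1/7 each): that chest was opened and seen not to hold the prize — ruled out; weight (1/7)·0 = 0 each.
If it is in any of chests 2, 3, 4, and 5 (prior 1/7 each): the guide has 10 equally likely choices, so probability 1/10; weight (1/7)·(1/10) = 1/70 each.
If it is in chest 7 (prior 1/7): the guide has 15 equally likely choices, so probability 1/15; weight (1/7)·(1/15) = 1/105.
The weights sum to 1/15.
So P(the ruby in chest 7 | the guide opened chest 1 and chest 6) = (1/105) / (1/15) = 1/7.

1/7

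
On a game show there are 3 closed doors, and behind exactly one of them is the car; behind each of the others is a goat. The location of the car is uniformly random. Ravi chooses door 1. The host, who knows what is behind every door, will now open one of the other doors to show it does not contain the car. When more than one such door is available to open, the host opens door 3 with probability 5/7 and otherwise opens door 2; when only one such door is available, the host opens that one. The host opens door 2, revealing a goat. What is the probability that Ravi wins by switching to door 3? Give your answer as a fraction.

Condition on the true location of the car.
If it is behind door 1 (prior 1/3): door 3 is available but not opened, probability 2/7; weight (1/3)·(2/7) = 2/21.
If it is behind door 2 (prior 1/3): the host opened door 2, so this case is ruled out; weight (1/3)·0 = 0.
If it is behind door 3 (prior 1/3): only door 2 is available, probability 1; weight (1/3)·1 = 1/3.
The weights sum to 3/7.
So P(the car behind door 3 | the host opened door 2) = (1/3) / (3/7) = 7/9.

7/9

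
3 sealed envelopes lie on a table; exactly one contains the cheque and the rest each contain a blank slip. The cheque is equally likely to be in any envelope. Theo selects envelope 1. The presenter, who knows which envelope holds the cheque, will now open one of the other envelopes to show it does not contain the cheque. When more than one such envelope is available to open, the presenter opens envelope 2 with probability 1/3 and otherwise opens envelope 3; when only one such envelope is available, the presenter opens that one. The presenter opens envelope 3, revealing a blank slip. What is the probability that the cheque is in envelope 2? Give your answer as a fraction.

Apply Bayes' rule, conditioning on where the cheque actually is.
If it is in envelope 1 (prior 1/3): envelope 2 is available but not opened, probability 2/3; weight (1/3)·(2/3) = 2/9.
If it is in envelope 2 (prior 1/3): only envelope 3 is available, probability 1; weight (1/3)·1 = 1/3.
If it is in envelope 3 (prior 1/3): the presenter opened envelope 3, so this case is ruled out; weight (1/3)·0 = 0.
The weights sum to 5/9.
So P(the cheque in envelope 2 | the presenter opened envelope 3) = (1/3) / (5/9) = 3/5.

3/5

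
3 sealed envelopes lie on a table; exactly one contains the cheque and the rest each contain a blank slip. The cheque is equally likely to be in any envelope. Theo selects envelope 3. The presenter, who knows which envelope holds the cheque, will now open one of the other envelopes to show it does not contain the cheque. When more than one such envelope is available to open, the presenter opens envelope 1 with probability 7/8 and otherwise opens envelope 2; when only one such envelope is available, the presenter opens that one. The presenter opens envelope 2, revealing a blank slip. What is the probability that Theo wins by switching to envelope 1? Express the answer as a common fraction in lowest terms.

8/9

Condition on the true location of the cheque.
If it is in envelope 1 (prior 1/3): only envelope 2 is available, probability 1; weight (1/3)·1 = 1/3.
If it is in envelope 2 (prior 1/3): the presenter opened envelope 2, so this case is ruled out; weight (1/3)·0 = 0.
If it is in envelope 3 (prior 1/3): envelope 1 is available but not opened, probability 1/8; weight (1/3)·(1/8) = 1/24.
The weights sum to 3/8.
So P(the cheque in envelope 1 | the presenter opened envelope 2) = (1/3) / (3/8) = 8/9.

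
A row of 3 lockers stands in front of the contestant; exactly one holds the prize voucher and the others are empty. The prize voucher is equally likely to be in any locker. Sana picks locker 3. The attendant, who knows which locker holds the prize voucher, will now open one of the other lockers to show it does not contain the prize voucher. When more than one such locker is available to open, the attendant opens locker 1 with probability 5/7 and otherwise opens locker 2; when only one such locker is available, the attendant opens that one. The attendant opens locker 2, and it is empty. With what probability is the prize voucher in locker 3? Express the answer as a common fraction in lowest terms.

Apply Bayes' rule, conditioning on where the prize voucher actually is.
If it is in locker 1 (prior 1/3): only locker 2 is available, probability 1; weight (1/3)·1 = 1/3.
If it is in locker 2 (prior 1/3): the attendant opened locker 2, so this case is ruled out; weight (1/3)·0 = 0.
If it is in locker 3 (prior 1/3): locker 1 is available but not opened, probability 2/7; weight (1/3)·(2/7) = 2/21.
The weights sum to 3/7.
So P(the prize voucher in locker 3 | the attendant opened locker 2) = (2/21) / (3/7) = 2/9.

2/9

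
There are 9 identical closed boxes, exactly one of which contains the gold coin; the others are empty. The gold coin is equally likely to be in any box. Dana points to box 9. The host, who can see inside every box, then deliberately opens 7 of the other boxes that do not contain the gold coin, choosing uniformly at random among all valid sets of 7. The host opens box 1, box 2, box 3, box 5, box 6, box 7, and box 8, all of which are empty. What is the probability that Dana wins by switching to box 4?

Consider each possible location of the gold coin in turn.
If it is in any of boxes 1, 2, 3, 5, 6, 7, and 8 (prior 1/9 each): that box was opened and seen not to hold the prize — ruled out; weight (1/9)·0 = 0 each.
If it is in box 4 (prior 1/9): the host has no choice, probability 1; weight (1/9)·1 = 1/9.
If it is in box 9 (prior 1/9): the host has 8 equally likely choices, so probability 1/8; weight (1/9)·(1/8) = 1/72.
The weights sum to 1/8.
So P(the gold coin in box 4 | the host opened box 1, box 2, box 3, box 5, box 6, box 7, and box 8) = (1/9) / (1/8) = 8/9.

8/9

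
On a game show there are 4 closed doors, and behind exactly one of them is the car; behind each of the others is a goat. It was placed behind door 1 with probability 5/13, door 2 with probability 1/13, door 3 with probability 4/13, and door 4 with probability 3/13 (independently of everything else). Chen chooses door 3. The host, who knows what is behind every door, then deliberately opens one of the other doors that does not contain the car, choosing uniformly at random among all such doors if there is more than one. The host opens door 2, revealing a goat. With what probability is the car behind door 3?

Condition on the true location of the car.
If it is behind door 1 (prior 5/13): the host has 2 equally likely choices, so probability 1/2; weight (5/13)·(1/2) = 5/26.
If it is behind door 2 (prior 1/13): the host opened door 2, so this case is ruled out; weight (1/13)·0 = 0.
If it is behind door 3 (prior 4/13): the host has 3 equally likely choices, so probability 1/3; weight (4/13)·(1/3) = 4/39.
If it is behind door 4 (prior 3/13): the host has 2 equally likely choices, so probability 1/2; weight (3/13)·(1/2) = 3/26.
The weights sum to 16/39.
So P(the car behind door 3 | the host opened door 2) = (4/39) / (16/39) = 1/4.

1/4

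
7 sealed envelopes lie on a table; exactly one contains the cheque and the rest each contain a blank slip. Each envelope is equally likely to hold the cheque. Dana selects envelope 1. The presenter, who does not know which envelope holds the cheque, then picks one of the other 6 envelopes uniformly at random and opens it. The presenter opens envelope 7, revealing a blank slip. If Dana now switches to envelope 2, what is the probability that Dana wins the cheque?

Condition on the true location of the cheque.
If it is in any of envelopes 1, 2, 3, 4, 5, and 6 (prior 1/7 each): the presenter picks envelope 7 with probability 1/6 regardless, and it is not the prize; weight (1/7)·(1/6) = 1/42 each.
If it is in envelope 7 (prior 1/7): the presenter opened envelope 7, so this case is ruled out; weight (1/7)·0 = 0.
The weights sum to 1/7.
So P(the cheque in envelope 2 | the presenter opened envelope 7) = (1/42) / (1/7) = 1/6.

1/6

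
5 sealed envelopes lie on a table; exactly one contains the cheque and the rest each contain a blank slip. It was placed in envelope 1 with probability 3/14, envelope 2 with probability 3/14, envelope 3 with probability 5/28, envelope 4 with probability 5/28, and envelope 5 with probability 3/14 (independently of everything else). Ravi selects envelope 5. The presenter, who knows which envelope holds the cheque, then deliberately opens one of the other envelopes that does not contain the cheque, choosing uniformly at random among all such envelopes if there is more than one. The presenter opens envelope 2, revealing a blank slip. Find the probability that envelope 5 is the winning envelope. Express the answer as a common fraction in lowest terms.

9/41

Condition on the true location of the cheque.
If it is in envelope 1 (prior 3/14): the presenter has 3 equally likely choices, so probability 1/3; weight (3/14)·(1/3) = 1/14.
If it is in envelope 2 (prior 3/14): the presenter opened envelope 2, so this case is ruled out; weight (3/14)·0 = 0.
If it is in either of envelopes 3 and 4 (prior 5/28 each): the presenter has 3 equally likely choices, so probability 1/3; weight (5/28)·(1/3) = 5/84 each.
If it is in envelope 5 (prior 3/14): the presenter has 4 equally likely choices, so probability 1/4; weight (3/14)·(1/4) = 3/56.
The weights sum to 41/168.
So P(the cheque in envelope 5 | the presenter opened envelope 2) = (3/56) / (41/168) = 9/41.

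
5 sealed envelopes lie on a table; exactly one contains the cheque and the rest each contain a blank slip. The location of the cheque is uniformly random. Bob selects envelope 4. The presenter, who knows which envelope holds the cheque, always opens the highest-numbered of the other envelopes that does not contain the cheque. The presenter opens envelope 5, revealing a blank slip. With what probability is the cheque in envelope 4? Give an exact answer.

Consider each possible location of the cheque in turn.
If it is in any of envelopes 1, 2, 3, and 4 (prior 1/5 each): envelope 5 is the highest-numbered option available, probability 1; weight (1/5)·1 = 1/5 each.
If it is in envelope 5 (prior 1/5): the presenter opened envelope 5, so this case is ruled out; weight (1/5)·0 = 0.
The weights sum to 4/5.
So P(the cheque in envelope 4 | the presenter opened envelope 5) = (1/5) / (4/5) = 1/4.

1/4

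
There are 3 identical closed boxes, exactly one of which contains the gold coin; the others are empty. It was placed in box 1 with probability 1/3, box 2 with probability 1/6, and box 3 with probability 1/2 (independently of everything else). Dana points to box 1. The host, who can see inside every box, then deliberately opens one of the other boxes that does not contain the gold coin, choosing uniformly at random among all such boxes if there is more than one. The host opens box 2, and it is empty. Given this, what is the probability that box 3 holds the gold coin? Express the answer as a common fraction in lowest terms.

3/4

Apply Bayes' rule, conditioning on where the gold coin actually is.
If it is in box 1 (prior 1/3): the host has 2 equally likely choices, so probability 1/2; weight (1/3)·(1/2) = 1/6.
If it is in box 2 (prior 1/6): the host opened box 2, so this case is ruled out; weight (1/6)·0 = 0.
If it is in box 3 (prior 1/2): the host has no choice, probability 1; weight (1/2)·1 = 1/2.
The weights sum to 2/3.
So P(the gold coin in box 3 | the host opened box 2) = (1/2) / (2/3) = 3/4.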